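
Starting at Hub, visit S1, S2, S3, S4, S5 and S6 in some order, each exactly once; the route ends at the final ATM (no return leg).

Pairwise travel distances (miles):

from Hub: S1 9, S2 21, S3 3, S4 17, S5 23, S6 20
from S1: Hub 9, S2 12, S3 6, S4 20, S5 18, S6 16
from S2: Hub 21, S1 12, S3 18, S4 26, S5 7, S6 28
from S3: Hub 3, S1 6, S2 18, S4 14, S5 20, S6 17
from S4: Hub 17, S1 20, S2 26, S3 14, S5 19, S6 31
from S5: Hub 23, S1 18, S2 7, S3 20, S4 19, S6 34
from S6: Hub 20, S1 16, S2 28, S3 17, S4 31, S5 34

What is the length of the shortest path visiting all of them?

71 miles — the minimum one-way total.

There are 6! = 720 possible orderings.
Hub → S1 → S2 → S3 → S4 → S5 → S6: 9+12+18+14+19+34 = 106
Hub → S1 → S2 → S3 → S4 → S6 → S5: 9+12+18+14+31+34 = 118
Hub → S1 → S2 → S3 → S5 → S4 → S6: 9+12+18+20+19+31 = 109
Hub → S1 → S2 → S3 → S5 → S6 → S4: 9+12+18+20+34+31 = 124
Hub → S1 → S2 → S3 → S6 → S4 → S5: 9+12+18+17+31+19 = 106
Hub → S1 → S2 → S3 → S6 → S5 → S4: 9+12+18+17+34+19 = 109
Hub → S1 → S2 → S4 → S3 → S5 → S6: 9+12+26+14+20+34 = 115
Hub → S1 → S2 → S4 → S3 → S6 → S5: 9+12+26+14+17+34 = 112
… (712 more)
Hub → S3 → S4 → S5 → S2 → S1 → S6: 3+14+19+7+12+16 = 71  ← best
The minimum is 71.
One shortest path: Hub → S3 → S4 → S5 → S2 → S1 → S6.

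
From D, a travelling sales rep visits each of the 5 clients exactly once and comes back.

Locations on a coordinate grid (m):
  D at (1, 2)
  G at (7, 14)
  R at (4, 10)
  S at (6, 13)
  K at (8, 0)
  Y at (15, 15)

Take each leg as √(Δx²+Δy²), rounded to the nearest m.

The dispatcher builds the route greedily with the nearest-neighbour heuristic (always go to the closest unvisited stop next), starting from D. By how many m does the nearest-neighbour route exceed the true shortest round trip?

Excess over optimum: 4 m.

D: K=7, R=9, S=12, G=13, Y=19 ⇒ K
K: R=11, S=13, G=14, Y=17 ⇒ R
R: S=4, G=5, Y=12 ⇒ S
S: G=1, Y=9 ⇒ G
G: Y=8 ⇒ Y
NN route D → K → R → S → G → Y → D costs 50.
Optimal: D → R → S → G → Y → K → D costs 46 (by enumerating all 60 distinct tours).
Excess = 50 − 46 = 4.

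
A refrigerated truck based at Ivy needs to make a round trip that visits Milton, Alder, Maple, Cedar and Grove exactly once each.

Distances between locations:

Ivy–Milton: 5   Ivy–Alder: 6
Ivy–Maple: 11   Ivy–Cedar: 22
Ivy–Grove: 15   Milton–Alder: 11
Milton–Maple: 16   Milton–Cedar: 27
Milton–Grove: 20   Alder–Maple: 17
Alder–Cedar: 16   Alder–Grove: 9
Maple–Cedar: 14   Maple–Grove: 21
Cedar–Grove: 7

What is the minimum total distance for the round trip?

With 5 stops there are 5!/2 = 60 distinct round trips (a route and its reverse cost the same).
Ivy - Milton - Alder - Maple - Cedar - Grove - Ivy: 5+11+17+14+7+15 = 69
Ivy - Milton - Alder - Maple - Grove - Cedar - Ivy: 5+11+17+21+7+22 = 83
Ivy - Milton - Alder - Cedar - Maple - Grove - Ivy: 5+11+16+14+21+15 = 82
Ivy - Milton - Alder - Cedar - Grove - Maple - Ivy: 5+11+16+7+21+11 = 71
Ivy - Milton - Alder - Grove - Maple - Cedar - Ivy: 5+11+9+21+14+22 = 82
Ivy - Milton - Alder - Grove - Cedar - Maple - Ivy: 5+11+9+7+14+11 = 57
Ivy - Milton - Maple - Alder - Cedar - Grove - Ivy: 5+16+17+16+7+15 = 76
Ivy - Milton - Maple - Alder - Grove - Cedar - Ivy: 5+16+17+9+7+22 = 76
Ivy - Milton - Maple - Cedar - Alder - Grove - Ivy: 5+16+14+16+9+15 = 75
Ivy - Milton - Maple - Cedar - Grove - Alder - Ivy: 5+16+14+7+9+6 = 57
Ivy - Milton - Maple - Grove - Alder - Cedar - Ivy: 5+16+21+9+16+22 = 89
Ivy - Milton - Maple - Grove - Cedar - Alder - Ivy: 5+16+21+7+16+6 = 71
Ivy - Milton - Cedar - Alder - Maple - Grove - Ivy: 5+27+16+17+21+15 = 101
Ivy - Milton - Cedar - Alder - Grove - Maple - Ivy: 5+27+16+9+21+11 = 89
… (46 more)
The minimum is 57.
One optimal route: Ivy → Milton → Alder → Grove → Cedar → Maple → Ivy (or its reverse).

Minimum total distance: 57.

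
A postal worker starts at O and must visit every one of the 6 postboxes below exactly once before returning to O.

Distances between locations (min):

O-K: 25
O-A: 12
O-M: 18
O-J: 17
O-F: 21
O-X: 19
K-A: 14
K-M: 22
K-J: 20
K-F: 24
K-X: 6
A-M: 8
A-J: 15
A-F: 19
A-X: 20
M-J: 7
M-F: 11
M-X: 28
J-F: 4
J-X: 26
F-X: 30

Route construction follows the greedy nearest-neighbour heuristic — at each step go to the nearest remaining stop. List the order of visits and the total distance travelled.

O → [A:12 / J:17 / M:18 / X:19 / F:21 / K:25] → A (12)
A → [M:8 / K:14 / J:15 / F:19 / X:20] → M (8)
M → [J:7 / F:11 / K:22 / X:28] → J (7)
J → [F:4 / K:20 / X:26] → F (4)
F → [K:24 / X:30] → K (24)
K → [X:6] → X (6)
Return X→O: 19.
Total = 12 + 8 + 7 + 4 + 24 + 6 + 19 = 80.

80 min along O → A → M → J → F → K → X → O.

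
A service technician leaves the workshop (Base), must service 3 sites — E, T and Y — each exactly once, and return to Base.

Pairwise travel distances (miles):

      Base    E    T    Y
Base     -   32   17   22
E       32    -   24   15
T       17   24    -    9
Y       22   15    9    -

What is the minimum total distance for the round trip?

Minimum total distance: 73 miles.

Base - E - T - Y - Base: 32+24+9+22 = 87
Base - E - Y - T - Base: 32+15+9+17 = 73
Base - T - E - Y - Base: 17+24+15+22 = 78
The minimum is 73.
One optimal route: Base → E → Y → T → Base (or its reverse).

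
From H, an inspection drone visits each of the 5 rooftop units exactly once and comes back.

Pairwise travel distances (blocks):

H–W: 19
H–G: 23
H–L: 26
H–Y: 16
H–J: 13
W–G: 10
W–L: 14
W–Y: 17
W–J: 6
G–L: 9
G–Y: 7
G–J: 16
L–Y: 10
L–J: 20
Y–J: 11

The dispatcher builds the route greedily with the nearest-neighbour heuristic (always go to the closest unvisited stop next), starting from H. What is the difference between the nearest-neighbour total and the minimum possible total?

The nearest-neighbour route is 8 blocks longer than optimal.

From H: J=13, Y=16, W=19, G=23, L=26 → choose J (13).
From J: W=6, Y=11, G=16, L=20 → choose W (6).
From W: G=10, L=14, Y=17 → choose G (10).
From G: Y=7, L=9 → choose Y (7).
From Y: L=10 → choose L (10).
NN route H → J → W → G → Y → L → H costs 72.
Optimal: H → Y → L → G → W → J → H costs 64 (by enumerating all 60 distinct tours).
Excess = 72 − 64 = 8.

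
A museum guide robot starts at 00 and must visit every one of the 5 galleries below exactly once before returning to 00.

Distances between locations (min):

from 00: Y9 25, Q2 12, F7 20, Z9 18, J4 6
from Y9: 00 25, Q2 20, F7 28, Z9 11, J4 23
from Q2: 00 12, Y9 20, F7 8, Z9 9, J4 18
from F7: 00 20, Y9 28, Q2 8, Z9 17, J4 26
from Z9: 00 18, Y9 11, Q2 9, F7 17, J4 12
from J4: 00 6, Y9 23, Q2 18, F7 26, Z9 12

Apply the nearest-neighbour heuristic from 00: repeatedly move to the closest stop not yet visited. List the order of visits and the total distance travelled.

Total distance 88 min via the nearest-neighbour route 00 → J4 → Z9 → Q2 → F7 → Y9 → 00.

00 → [J4:6 / Q2:12 / Z9:18 / F7:20 / Y9:25] → J4 (6)
J4 → [Z9:12 / Q2:18 / Y9:23 / F7:26] → Z9 (12)
Z9 → [Q2:9 / Y9:11 / F7:17] → Q2 (9)
Q2 → [F7:8 / Y9:20] → F7 (8)
F7 → [Y9:28] → Y9 (28)
Return Y9→00: 25.
Total = 6 + 12 + 9 + 8 + 28 + 25 = 88.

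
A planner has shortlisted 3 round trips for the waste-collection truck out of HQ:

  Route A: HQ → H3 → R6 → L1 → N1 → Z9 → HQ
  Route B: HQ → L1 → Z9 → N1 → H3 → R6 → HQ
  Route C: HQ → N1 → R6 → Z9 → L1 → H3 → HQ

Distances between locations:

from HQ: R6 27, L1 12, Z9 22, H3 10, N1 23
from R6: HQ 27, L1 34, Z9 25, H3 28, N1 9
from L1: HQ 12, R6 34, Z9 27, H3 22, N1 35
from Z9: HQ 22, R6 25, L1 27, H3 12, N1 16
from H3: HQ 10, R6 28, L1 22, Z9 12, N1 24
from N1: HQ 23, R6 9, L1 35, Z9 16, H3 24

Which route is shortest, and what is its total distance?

Route A: 10 + 28 + 34 + 35 + 16 + 22 = 145
Route B: 12 + 27 + 16 + 24 + 28 + 27 = 134
Route C: 23 + 9 + 25 + 27 + 22 + 10 = 116

116 — Route C is the shortest.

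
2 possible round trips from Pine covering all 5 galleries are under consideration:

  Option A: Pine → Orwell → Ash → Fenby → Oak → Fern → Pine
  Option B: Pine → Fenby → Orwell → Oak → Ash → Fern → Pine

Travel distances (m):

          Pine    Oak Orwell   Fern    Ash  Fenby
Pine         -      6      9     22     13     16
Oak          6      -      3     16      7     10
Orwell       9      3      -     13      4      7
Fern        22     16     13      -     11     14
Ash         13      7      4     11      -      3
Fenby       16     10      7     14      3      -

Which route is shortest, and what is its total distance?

Shortest is Option A, total 64 m.

Option A: 9 + 4 + 3 + 10 + 16 + 22 = 64
Option B: 16 + 7 + 3 + 7 + 11 + 22 = 66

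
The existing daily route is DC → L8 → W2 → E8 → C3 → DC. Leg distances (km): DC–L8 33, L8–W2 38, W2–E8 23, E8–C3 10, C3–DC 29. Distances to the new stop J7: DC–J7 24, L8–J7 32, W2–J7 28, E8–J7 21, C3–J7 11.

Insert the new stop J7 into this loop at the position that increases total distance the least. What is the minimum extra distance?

Minimum extra distance: 6 km, inserting J7 between C3 and DC.

Insertion cost between consecutive stops i–j is d(i,J7) + d(J7,j) − d(i,j):
  between DC and L8: 24 + 32 − 33 = 23
  between L8 and W2: 32 + 28 − 38 = 22
  between W2 and E8: 28 + 21 − 23 = 26
  between E8 and C3: 21 + 11 − 10 = 22
  between C3 and DC: 11 + 24 − 29 = 6
Cheapest insertion is between C3 and DC, adding 6.
New total = 133 + 6 = 139.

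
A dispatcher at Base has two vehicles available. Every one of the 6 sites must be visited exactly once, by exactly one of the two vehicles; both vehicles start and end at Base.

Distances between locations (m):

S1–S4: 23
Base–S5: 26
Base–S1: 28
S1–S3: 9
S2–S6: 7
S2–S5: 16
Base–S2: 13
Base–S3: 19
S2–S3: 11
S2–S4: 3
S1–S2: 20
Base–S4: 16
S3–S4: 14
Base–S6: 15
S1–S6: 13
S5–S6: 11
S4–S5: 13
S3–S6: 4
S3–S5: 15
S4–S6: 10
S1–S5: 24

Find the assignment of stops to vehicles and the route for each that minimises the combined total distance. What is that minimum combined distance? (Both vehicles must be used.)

Minimum combined distance: 107 m.

Try each way of splitting the stops between the two vehicles (each non-empty) and, for each split, find the best tour for each vehicle:
  {S1} + {S2, S3, S4, S5, S6}: 56 + 63 = 119
  {S2} + {S1, S3, S4, S5, S6}: 26 + 81 = 107
  {S1, S2} + {S3, S4, S5, S6}: 61 + 63 = 124
  {S3} + {S1, S2, S4, S5, S6}: 38 + 81 = 119
  {S1, S3} + {S2, S4, S5, S6}: 56 + 55 = 111
  {S2, S3} + {S1, S4, S5, S6}: 43 + 81 = 124
  … (31 splits in total)
Best: vehicle 1 Base → S2 → Base = 26; vehicle 2 Base → S1 → S3 → S6 → S5 → S4 → Base = 81; combined 107.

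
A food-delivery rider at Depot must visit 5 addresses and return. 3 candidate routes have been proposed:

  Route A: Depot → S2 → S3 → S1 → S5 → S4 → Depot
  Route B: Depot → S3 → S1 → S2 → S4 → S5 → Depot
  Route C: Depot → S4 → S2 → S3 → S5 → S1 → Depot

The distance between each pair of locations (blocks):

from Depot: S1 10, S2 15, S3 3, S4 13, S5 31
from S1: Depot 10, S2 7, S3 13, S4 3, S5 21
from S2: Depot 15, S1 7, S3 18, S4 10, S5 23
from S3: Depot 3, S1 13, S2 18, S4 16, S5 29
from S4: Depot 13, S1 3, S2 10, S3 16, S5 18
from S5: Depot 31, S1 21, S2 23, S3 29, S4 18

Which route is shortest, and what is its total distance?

Shortest is Route B, total 82 blocks.

Route A: 15 + 18 + 13 + 21 + 18 + 13 = 98
Route B: 3 + 13 + 7 + 10 + 18 + 31 = 82
Route C: 13 + 10 + 18 + 29 + 21 + 10 = 101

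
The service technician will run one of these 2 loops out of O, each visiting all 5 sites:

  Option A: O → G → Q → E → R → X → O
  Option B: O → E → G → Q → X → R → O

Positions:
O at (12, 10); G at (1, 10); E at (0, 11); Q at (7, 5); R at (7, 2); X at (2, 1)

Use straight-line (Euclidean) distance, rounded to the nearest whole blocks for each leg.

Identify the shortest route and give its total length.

41 blocks — Option B is the shortest.

Option A: 11 + 8 + 9 + 11 + 5 + 13 = 57
Option B: 12 + 1 + 8 + 6 + 5 + 9 = 41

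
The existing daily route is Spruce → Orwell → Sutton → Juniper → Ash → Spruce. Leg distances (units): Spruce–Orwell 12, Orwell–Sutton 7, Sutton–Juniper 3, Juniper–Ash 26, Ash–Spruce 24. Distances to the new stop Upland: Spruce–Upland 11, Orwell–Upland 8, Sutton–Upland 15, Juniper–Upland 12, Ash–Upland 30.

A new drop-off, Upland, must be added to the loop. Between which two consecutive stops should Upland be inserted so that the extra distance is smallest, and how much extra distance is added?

Insertion cost between consecutive stops i–j is d(i,Upland) + d(Upland,j) − d(i,j):
  between Spruce and Orwell: 11 + 8 − 12 = 7
  between Orwell and Sutton: 8 + 15 − 7 = 16
  between Sutton and Juniper: 15 + 12 − 3 = 24
  between Juniper and Ash: 12 + 30 − 26 = 16
  between Ash and Spruce: 30 + 11 − 24 = 17
Cheapest insertion is between Spruce and Orwell, adding 7.
New total = 72 + 7 = 79.

Adding 7 by placing Upland on the Spruce–Orwell leg.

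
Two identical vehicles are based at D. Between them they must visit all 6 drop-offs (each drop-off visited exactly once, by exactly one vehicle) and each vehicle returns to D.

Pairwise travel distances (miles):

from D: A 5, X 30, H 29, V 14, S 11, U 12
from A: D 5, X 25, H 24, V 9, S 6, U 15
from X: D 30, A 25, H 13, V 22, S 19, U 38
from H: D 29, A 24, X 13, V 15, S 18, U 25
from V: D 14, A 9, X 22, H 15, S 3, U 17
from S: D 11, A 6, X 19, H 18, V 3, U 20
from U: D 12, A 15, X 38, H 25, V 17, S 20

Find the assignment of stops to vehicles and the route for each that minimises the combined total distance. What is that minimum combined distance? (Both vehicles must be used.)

Check every non-empty split of the stops between the two vehicles; for each half take its own optimal tour:
  {A} + {X, H, V, S, U}: 10 + 86 = 96
  {X} + {A, H, V, S, U}: 60 + 66 = 126
  {A, X} + {H, V, S, U}: 60 + 66 = 126
  {H} + {A, X, V, S, U}: 58 + 81 = 139
  {A, H} + {X, V, S, U}: 58 + 81 = 139
  {X, H} + {A, V, S, U}: 72 + 43 = 115
  … (31 splits in total)
Best: vehicle 1 D → A → D = 10; vehicle 2 D → V → S → X → H → U → D = 86; combined 96.

96 miles — the smallest possible combined total.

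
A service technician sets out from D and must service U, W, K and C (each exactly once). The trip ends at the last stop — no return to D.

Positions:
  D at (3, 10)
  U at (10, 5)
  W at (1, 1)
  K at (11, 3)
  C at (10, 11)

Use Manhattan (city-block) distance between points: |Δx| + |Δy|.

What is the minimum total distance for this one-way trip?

Minimum one-way distance = 29.

There are 4! = 24 possible orderings.
D - U - W - K - C: 12+13+12+9 = 46
D - U - W - C - K: 12+13+19+9 = 53
D - U - K - W - C: 12+3+12+19 = 46
D - U - K - C - W: 12+3+9+19 = 43
D - U - C - W - K: 12+6+19+12 = 49
D - U - C - K - W: 12+6+9+12 = 39
D - W - U - K - C: 11+13+3+9 = 36
D - W - U - C - K: 11+13+6+9 = 39
D - W - K - U - C: 11+12+3+6 = 32
D - W - K - C - U: 11+12+9+6 = 38
D - W - C - U - K: 11+19+6+3 = 39
D - W - C - K - U: 11+19+9+3 = 42
D - K - U - W - C: 15+3+13+19 = 50
D - K - U - C - W: 15+3+6+19 = 43
… (10 more)
D - C - U - K - W: 8+6+3+12 = 29  ← best
The minimum is 29.
One shortest path: D → C → U → K → W.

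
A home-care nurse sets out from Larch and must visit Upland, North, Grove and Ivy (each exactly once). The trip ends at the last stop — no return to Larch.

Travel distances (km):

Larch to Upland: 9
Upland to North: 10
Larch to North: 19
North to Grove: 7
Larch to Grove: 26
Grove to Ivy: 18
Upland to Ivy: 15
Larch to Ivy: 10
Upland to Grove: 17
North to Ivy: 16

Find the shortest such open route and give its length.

There are 4! = 24 possible orderings.
Larch→Upland→North→Grove→Ivy: 9+10+7+18 = 44
Larch→Upland→North→Ivy→Grove: 9+10+16+18 = 53
Larch→Upland→Grove→North→Ivy: 9+17+7+16 = 49
Larch→Upland→Grove→Ivy→North: 9+17+18+16 = 60
Larch→Upland→Ivy→North→Grove: 9+15+16+7 = 47
Larch→Upland→Ivy→Grove→North: 9+15+18+7 = 49
Larch→North→Upland→Grove→Ivy: 19+10+17+18 = 64
Larch→North→Upland→Ivy→Grove: 19+10+15+18 = 62
Larch→North→Grove→Upland→Ivy: 19+7+17+15 = 58
Larch→North→Grove→Ivy→Upland: 19+7+18+15 = 59
Larch→North→Ivy→Upland→Grove: 19+16+15+17 = 67
Larch→North→Ivy→Grove→Upland: 19+16+18+17 = 70
Larch→Grove→Upland→North→Ivy: 26+17+10+16 = 69
Larch→Grove→Upland→Ivy→North: 26+17+15+16 = 74
… (10 more)
Larch→Ivy→Upland→North→Grove: 10+15+10+7 = 42  ← best
The minimum is 42.
One shortest path: Larch → Ivy → Upland → North → Grove.

42 km — the minimum one-way total.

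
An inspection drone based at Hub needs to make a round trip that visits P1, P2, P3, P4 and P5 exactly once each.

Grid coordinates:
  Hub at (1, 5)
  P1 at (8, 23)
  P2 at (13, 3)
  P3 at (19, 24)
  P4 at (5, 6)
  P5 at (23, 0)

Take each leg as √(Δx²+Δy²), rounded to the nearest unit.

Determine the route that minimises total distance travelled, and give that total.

Shortest round trip = 77.

There are 60 distinct closed tours to check (reversals are equivalent).
Hub→P1→P2→P3→P4→P5→Hub: 19+21+22+23+19+23 = 127
Hub→P1→P2→P3→P5→P4→Hub: 19+21+22+24+19+4 = 109
Hub→P1→P2→P4→P3→P5→Hub: 19+21+9+23+24+23 = 119
Hub→P1→P2→P4→P5→P3→Hub: 19+21+9+19+24+26 = 118
Hub→P1→P2→P5→P3→P4→Hub: 19+21+10+24+23+4 = 101
Hub→P1→P2→P5→P4→P3→Hub: 19+21+10+19+23+26 = 118
Hub→P1→P3→P2→P4→P5→Hub: 19+11+22+9+19+23 = 103
Hub→P1→P3→P2→P5→P4→Hub: 19+11+22+10+19+4 = 85
Hub→P1→P3→P4→P2→P5→Hub: 19+11+23+9+10+23 = 95
Hub→P1→P3→P4→P5→P2→Hub: 19+11+23+19+10+12 = 94
Hub→P1→P3→P5→P2→P4→Hub: 19+11+24+10+9+4 = 77
Hub→P1→P3→P5→P4→P2→Hub: 19+11+24+19+9+12 = 94
Hub→P1→P4→P2→P3→P5→Hub: 19+17+9+22+24+23 = 114
Hub→P1→P4→P2→P5→P3→Hub: 19+17+9+10+24+26 = 105
… (46 more)
The minimum is 77.
One optimal route: Hub → P1 → P3 → P5 → P2 → P4 → Hub (or its reverse).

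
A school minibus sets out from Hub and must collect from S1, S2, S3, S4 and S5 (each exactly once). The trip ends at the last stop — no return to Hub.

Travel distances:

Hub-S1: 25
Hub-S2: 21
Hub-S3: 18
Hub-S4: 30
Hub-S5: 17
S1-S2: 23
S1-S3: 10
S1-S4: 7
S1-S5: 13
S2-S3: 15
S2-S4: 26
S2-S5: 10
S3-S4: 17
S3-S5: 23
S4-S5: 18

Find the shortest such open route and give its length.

There are 5! = 120 possible orderings.
Hub→S1→S2→S3→S4→S5: 25+23+15+17+18 = 98
Hub→S1→S2→S3→S5→S4: 25+23+15+23+18 = 104
Hub→S1→S2→S4→S3→S5: 25+23+26+17+23 = 114
Hub→S1→S2→S4→S5→S3: 25+23+26+18+23 = 115
Hub→S1→S2→S5→S3→S4: 25+23+10+23+17 = 98
Hub→S1→S2→S5→S4→S3: 25+23+10+18+17 = 93
Hub→S1→S3→S2→S4→S5: 25+10+15+26+18 = 94
Hub→S1→S3→S2→S5→S4: 25+10+15+10+18 = 78
Hub→S1→S3→S4→S2→S5: 25+10+17+26+10 = 88
Hub→S1→S3→S4→S5→S2: 25+10+17+18+10 = 80
Hub→S1→S3→S5→S2→S4: 25+10+23+10+26 = 94
Hub→S1→S3→S5→S4→S2: 25+10+23+18+26 = 102
Hub→S1→S4→S2→S3→S5: 25+7+26+15+23 = 96
Hub→S1→S4→S2→S5→S3: 25+7+26+10+23 = 91
… (106 more)
Hub→S5→S2→S3→S1→S4: 17+10+15+10+7 = 59  ← best
The minimum is 59.
One shortest path: Hub → S5 → S2 → S3 → S1 → S4.

Shortest open route: 59.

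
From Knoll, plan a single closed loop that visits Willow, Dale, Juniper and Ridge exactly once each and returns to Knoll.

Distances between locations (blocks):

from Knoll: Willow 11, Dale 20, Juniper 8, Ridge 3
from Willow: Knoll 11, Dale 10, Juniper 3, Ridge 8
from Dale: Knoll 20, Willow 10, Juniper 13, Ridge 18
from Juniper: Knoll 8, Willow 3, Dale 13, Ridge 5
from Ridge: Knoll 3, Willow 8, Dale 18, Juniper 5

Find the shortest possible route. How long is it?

There are 12 distinct closed tours to check (reversals are equivalent).
Knoll - Willow - Dale - Juniper - Ridge - Knoll: 11+10+13+5+3 = 42
Knoll - Willow - Dale - Ridge - Juniper - Knoll: 11+10+18+5+8 = 52
Knoll - Willow - Juniper - Dale - Ridge - Knoll: 11+3+13+18+3 = 48
Knoll - Willow - Juniper - Ridge - Dale - Knoll: 11+3+5+18+20 = 57
Knoll - Willow - Ridge - Dale - Juniper - Knoll: 11+8+18+13+8 = 58
Knoll - Willow - Ridge - Juniper - Dale - Knoll: 11+8+5+13+20 = 57
Knoll - Dale - Willow - Juniper - Ridge - Knoll: 20+10+3+5+3 = 41
Knoll - Dale - Willow - Ridge - Juniper - Knoll: 20+10+8+5+8 = 51
Knoll - Dale - Juniper - Willow - Ridge - Knoll: 20+13+3+8+3 = 47
Knoll - Dale - Ridge - Willow - Juniper - Knoll: 20+18+8+3+8 = 57
Knoll - Juniper - Willow - Dale - Ridge - Knoll: 8+3+10+18+3 = 42
Knoll - Juniper - Dale - Willow - Ridge - Knoll: 8+13+10+8+3 = 42
The minimum is 41.
One optimal route: Knoll → Dale → Willow → Juniper → Ridge → Knoll (or its reverse).

Shortest round trip = 41 blocks.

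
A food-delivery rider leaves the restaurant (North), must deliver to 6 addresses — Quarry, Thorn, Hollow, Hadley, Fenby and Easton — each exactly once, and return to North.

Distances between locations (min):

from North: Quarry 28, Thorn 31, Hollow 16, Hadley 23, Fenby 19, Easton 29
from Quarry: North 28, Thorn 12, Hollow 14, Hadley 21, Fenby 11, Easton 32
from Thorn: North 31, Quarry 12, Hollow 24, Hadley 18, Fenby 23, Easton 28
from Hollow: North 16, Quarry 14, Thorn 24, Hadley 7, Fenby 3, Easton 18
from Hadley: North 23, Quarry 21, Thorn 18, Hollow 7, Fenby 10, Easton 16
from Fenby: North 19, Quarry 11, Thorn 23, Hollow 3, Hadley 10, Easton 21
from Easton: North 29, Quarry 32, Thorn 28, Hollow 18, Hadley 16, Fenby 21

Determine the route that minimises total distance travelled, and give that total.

With 6 stops there are 6!/2 = 360 distinct round trips (a route and its reverse cost the same).
North-Quarry-Thorn-Hollow-Hadley-Fenby-Easton-North: 28+12+24+7+10+21+29 = 131
North-Quarry-Thorn-Hollow-Hadley-Easton-Fenby-North: 28+12+24+7+16+21+19 = 127
North-Quarry-Thorn-Hollow-Fenby-Hadley-Easton-North: 28+12+24+3+10+16+29 = 122
North-Quarry-Thorn-Hollow-Fenby-Easton-Hadley-North: 28+12+24+3+21+16+23 = 127
North-Quarry-Thorn-Hollow-Easton-Hadley-Fenby-North: 28+12+24+18+16+10+19 = 127
North-Quarry-Thorn-Hollow-Easton-Fenby-Hadley-North: 28+12+24+18+21+10+23 = 136
North-Quarry-Thorn-Hadley-Hollow-Fenby-Easton-North: 28+12+18+7+3+21+29 = 118
North-Quarry-Thorn-Hadley-Hollow-Easton-Fenby-North: 28+12+18+7+18+21+19 = 123
… (352 more)
North-Hollow-Fenby-Quarry-Thorn-Hadley-Easton-North: 16+3+11+12+18+16+29 = 105  ← best
The minimum is 105.
One optimal route: North → Hollow → Fenby → Quarry → Thorn → Hadley → Easton → North (or its reverse).

105 min — the shortest possible round trip.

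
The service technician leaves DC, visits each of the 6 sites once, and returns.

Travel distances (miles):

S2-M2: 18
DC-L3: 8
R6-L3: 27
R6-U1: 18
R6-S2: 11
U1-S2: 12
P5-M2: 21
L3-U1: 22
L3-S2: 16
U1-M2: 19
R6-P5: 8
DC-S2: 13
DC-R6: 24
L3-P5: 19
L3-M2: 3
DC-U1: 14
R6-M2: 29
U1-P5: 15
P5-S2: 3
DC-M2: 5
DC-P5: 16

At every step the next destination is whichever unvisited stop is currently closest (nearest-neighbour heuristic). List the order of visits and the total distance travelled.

From DC: distances to unvisited — M2=5, L3=8, S2=13, U1=14, P5=16, R6=24. Nearest is M2 (5).
From M2: distances to unvisited — L3=3, S2=18, U1=19, P5=21, R6=29. Nearest is L3 (3).
From L3: distances to unvisited — S2=16, P5=19, U1=22, R6=27. Nearest is S2 (16).
From S2: distances to unvisited — P5=3, R6=11, U1=12. Nearest is P5 (3).
From P5: distances to unvisited — R6=8, U1=15. Nearest is R6 (8).
From R6: distances to unvisited — U1=18. Nearest is U1 (18).
Return U1→DC: 14.
Total = 5 + 3 + 16 + 3 + 8 + 18 + 14 = 67.

67 miles along DC → M2 → L3 → S2 → P5 → R6 → U1 → DC.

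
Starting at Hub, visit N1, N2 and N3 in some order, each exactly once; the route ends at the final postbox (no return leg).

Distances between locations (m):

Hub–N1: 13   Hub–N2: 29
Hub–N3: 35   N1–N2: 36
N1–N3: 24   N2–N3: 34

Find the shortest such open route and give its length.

Shortest open route: 71 m.

There are 3! = 6 possible orderings.
Hub → N1 → N2 → N3: 13+36+34 = 83
Hub → N1 → N3 → N2: 13+24+34 = 71
Hub → N2 → N1 → N3: 29+36+24 = 89
Hub → N2 → N3 → N1: 29+34+24 = 87
Hub → N3 → N1 → N2: 35+24+36 = 95
Hub → N3 → N2 → N1: 35+34+36 = 105
The minimum is 71.
One shortest path: Hub → N1 → N3 → N2.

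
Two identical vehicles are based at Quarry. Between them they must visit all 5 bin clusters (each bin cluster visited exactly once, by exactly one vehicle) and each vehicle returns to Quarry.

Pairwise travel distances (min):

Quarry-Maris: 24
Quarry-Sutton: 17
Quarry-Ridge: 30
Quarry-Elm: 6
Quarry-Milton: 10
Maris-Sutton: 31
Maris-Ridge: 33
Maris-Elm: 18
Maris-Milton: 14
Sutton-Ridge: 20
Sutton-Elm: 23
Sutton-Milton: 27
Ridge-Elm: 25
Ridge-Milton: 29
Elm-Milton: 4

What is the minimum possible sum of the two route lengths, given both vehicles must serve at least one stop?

There are 2^4 − 1 = 15 ways to divide the 5 stops into two non-empty groups. For each, the best each vehicle can do is its own shortest tour through its group:
  {Maris} + {Sutton, Ridge, Elm, Milton}: 48 + 76 = 124
  {Sutton} + {Maris, Ridge, Elm, Milton}: 34 + 87 = 121
  {Maris, Sutton} + {Ridge, Elm, Milton}: 72 + 69 = 141
  {Ridge} + {Maris, Sutton, Elm, Milton}: 60 + 72 = 132
  {Maris, Ridge} + {Sutton, Elm, Milton}: 87 + 54 = 141
  {Sutton, Ridge} + {Maris, Elm, Milton}: 67 + 48 = 115
  … (15 splits in total)
  {Elm} + {Maris, Sutton, Ridge, Milton}: 12 + 94 = 106  ← best
Best: vehicle 1 Quarry → Elm → Quarry = 12; vehicle 2 Quarry → Sutton → Ridge → Maris → Milton → Quarry = 94; combined 106.

106 min — the smallest possible combined total.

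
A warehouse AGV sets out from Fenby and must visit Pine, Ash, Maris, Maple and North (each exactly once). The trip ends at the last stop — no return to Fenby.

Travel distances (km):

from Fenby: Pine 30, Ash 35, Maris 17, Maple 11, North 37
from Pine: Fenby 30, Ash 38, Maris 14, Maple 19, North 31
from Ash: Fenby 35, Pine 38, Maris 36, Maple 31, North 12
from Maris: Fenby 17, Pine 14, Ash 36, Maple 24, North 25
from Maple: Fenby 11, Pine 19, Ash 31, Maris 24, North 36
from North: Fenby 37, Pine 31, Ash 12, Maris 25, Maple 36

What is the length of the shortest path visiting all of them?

Shortest open route: 81 km.

There are 5! = 120 possible orderings.
Fenby→Pine→Ash→Maris→Maple→North: 30+38+36+24+36 = 164
Fenby→Pine→Ash→Maris→North→Maple: 30+38+36+25+36 = 165
Fenby→Pine→Ash→Maple→Maris→North: 30+38+31+24+25 = 148
Fenby→Pine→Ash→Maple→North→Maris: 30+38+31+36+25 = 160
Fenby→Pine→Ash→North→Maris→Maple: 30+38+12+25+24 = 129
Fenby→Pine→Ash→North→Maple→Maris: 30+38+12+36+24 = 140
Fenby→Pine→Maris→Ash→Maple→North: 30+14+36+31+36 = 147
Fenby→Pine→Maris→Ash→North→Maple: 30+14+36+12+36 = 128
Fenby→Pine→Maris→Maple→Ash→North: 30+14+24+31+12 = 111
Fenby→Pine→Maris→Maple→North→Ash: 30+14+24+36+12 = 116
Fenby→Pine→Maris→North→Ash→Maple: 30+14+25+12+31 = 112
Fenby→Pine→Maris→North→Maple→Ash: 30+14+25+36+31 = 136
Fenby→Pine→Maple→Ash→Maris→North: 30+19+31+36+25 = 141
Fenby→Pine→Maple→Ash→North→Maris: 30+19+31+12+25 = 117
… (106 more)
Fenby→Maple→Pine→Maris→North→Ash: 11+19+14+25+12 = 81  ← best
The minimum is 81.
One shortest path: Fenby → Maple → Pine → Maris → North → Ash.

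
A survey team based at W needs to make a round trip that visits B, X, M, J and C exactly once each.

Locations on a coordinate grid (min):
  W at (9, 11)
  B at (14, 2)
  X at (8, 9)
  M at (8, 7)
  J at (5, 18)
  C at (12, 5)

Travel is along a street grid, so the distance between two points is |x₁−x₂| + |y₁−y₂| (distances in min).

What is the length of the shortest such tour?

Minimum total distance: 50 min.

There are 60 distinct closed tours to check (reversals are equivalent).
W→B→X→M→J→C→W: 14+13+2+14+20+9 = 72
W→B→X→M→C→J→W: 14+13+2+6+20+11 = 66
W→B→X→J→M→C→W: 14+13+12+14+6+9 = 68
W→B→X→J→C→M→W: 14+13+12+20+6+5 = 70
W→B→X→C→M→J→W: 14+13+8+6+14+11 = 66
W→B→X→C→J→M→W: 14+13+8+20+14+5 = 74
W→B→M→X→J→C→W: 14+11+2+12+20+9 = 68
W→B→M→X→C→J→W: 14+11+2+8+20+11 = 66
W→B→M→J→X→C→W: 14+11+14+12+8+9 = 68
W→B→M→J→C→X→W: 14+11+14+20+8+3 = 70
W→B→M→C→X→J→W: 14+11+6+8+12+11 = 62
W→B→M→C→J→X→W: 14+11+6+20+12+3 = 66
W→B→J→X→M→C→W: 14+25+12+2+6+9 = 68
W→B→J→X→C→M→W: 14+25+12+8+6+5 = 70
… (46 more)
W→B→C→M→X→J→W: 14+5+6+2+12+11 = 50  ← best
The minimum is 50.
One optimal route: W → B → C → M → X → J → W (or its reverse).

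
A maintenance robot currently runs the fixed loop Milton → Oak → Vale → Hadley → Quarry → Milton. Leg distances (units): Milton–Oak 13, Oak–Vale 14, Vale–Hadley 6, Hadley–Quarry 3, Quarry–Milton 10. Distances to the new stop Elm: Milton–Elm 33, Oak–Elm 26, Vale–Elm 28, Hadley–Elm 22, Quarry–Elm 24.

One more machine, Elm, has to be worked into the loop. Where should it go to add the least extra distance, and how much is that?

Insertion cost between consecutive stops i–j is d(i,Elm) + d(Elm,j) − d(i,j):
  between Milton and Oak: 33 + 26 − 13 = 46
  between Oak and Vale: 26 + 28 − 14 = 40
  between Vale and Hadley: 28 + 22 − 6 = 44
  between Hadley and Quarry: 22 + 24 − 3 = 43
  between Quarry and Milton: 24 + 33 − 10 = 47
Cheapest insertion is between Oak and Vale, adding 40.
New total = 46 + 40 = 86.

Adding 40 by placing Elm on the Oak–Vale leg.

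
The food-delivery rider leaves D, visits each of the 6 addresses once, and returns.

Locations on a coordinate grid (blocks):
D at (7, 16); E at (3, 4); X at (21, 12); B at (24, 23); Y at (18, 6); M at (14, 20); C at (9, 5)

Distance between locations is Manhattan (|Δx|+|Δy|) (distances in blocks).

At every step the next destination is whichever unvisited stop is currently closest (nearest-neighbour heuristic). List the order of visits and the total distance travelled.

At D the remaining stops are M 11, C 13, E 16, X 18, Y 21, B 24; go to M.
At M the remaining stops are B 13, X 15, Y 18, C 20, E 27; go to B.
At B the remaining stops are X 14, Y 23, C 33, E 40; go to X.
At X the remaining stops are Y 9, C 19, E 26; go to Y.
At Y the remaining stops are C 10, E 17; go to C.
At C the remaining stops are E 7; go to E.
Return E→D: 16.
Total = 11 + 13 + 14 + 9 + 10 + 7 + 16 = 80.

80 blocks along D → M → B → X → Y → C → E → D.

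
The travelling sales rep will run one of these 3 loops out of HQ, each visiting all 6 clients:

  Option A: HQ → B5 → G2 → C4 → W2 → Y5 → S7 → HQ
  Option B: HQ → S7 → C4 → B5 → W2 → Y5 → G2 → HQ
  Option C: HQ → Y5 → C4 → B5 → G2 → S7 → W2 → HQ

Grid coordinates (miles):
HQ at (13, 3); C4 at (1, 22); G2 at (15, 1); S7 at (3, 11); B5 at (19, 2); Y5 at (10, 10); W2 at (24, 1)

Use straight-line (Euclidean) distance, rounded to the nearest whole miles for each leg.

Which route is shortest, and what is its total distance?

Option A: 6 + 4 + 25 + 31 + 17 + 7 + 13 = 103
Option B: 13 + 11 + 27 + 5 + 17 + 10 + 3 = 86
Option C: 8 + 15 + 27 + 4 + 16 + 23 + 11 = 104

86 miles — Option B is the shortest.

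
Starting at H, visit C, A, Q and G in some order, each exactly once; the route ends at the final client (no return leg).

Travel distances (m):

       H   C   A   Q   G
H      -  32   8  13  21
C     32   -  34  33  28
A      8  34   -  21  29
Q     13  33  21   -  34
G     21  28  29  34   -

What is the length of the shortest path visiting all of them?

There are 4! = 24 possible orderings.
H - C - A - Q - G: 32+34+21+34 = 121
H - C - A - G - Q: 32+34+29+34 = 129
H - C - Q - A - G: 32+33+21+29 = 115
H - C - Q - G - A: 32+33+34+29 = 128
H - C - G - A - Q: 32+28+29+21 = 110
H - C - G - Q - A: 32+28+34+21 = 115
H - A - C - Q - G: 8+34+33+34 = 109
H - A - C - G - Q: 8+34+28+34 = 104
H - A - Q - C - G: 8+21+33+28 = 90
H - A - Q - G - C: 8+21+34+28 = 91
H - A - G - C - Q: 8+29+28+33 = 98
H - A - G - Q - C: 8+29+34+33 = 104
H - Q - C - A - G: 13+33+34+29 = 109
H - Q - C - G - A: 13+33+28+29 = 103
… (10 more)
The minimum is 90.
One shortest path: H → A → Q → C → G.

Shortest open route: 90 m.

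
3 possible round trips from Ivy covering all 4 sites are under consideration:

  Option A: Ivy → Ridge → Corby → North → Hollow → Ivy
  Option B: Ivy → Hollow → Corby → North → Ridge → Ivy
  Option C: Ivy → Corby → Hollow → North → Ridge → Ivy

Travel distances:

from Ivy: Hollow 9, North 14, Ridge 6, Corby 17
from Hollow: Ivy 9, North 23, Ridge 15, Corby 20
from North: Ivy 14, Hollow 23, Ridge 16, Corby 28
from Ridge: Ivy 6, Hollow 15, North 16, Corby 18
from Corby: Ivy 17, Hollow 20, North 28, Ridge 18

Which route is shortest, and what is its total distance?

Option A: 6 + 18 + 28 + 23 + 9 = 84
Option B: 9 + 20 + 28 + 16 + 6 = 79
Option C: 17 + 20 + 23 + 16 + 6 = 82

Shortest is Option B, total 79.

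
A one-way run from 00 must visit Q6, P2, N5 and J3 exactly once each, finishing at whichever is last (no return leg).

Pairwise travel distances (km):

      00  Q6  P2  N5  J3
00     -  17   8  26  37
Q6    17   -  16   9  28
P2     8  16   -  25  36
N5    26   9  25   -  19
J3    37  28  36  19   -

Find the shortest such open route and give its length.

Shortest open route: 52 km.

There are 4! = 24 possible orderings.
00 - Q6 - P2 - N5 - J3: 17+16+25+19 = 77
00 - Q6 - P2 - J3 - N5: 17+16+36+19 = 88
00 - Q6 - N5 - P2 - J3: 17+9+25+36 = 87
00 - Q6 - N5 - J3 - P2: 17+9+19+36 = 81
00 - Q6 - J3 - P2 - N5: 17+28+36+25 = 106
00 - Q6 - J3 - N5 - P2: 17+28+19+25 = 89
00 - P2 - Q6 - N5 - J3: 8+16+9+19 = 52
00 - P2 - Q6 - J3 - N5: 8+16+28+19 = 71
00 - P2 - N5 - Q6 - J3: 8+25+9+28 = 70
00 - P2 - N5 - J3 - Q6: 8+25+19+28 = 80
00 - P2 - J3 - Q6 - N5: 8+36+28+9 = 81
00 - P2 - J3 - N5 - Q6: 8+36+19+9 = 72
00 - N5 - Q6 - P2 - J3: 26+9+16+36 = 87
00 - N5 - Q6 - J3 - P2: 26+9+28+36 = 99
… (10 more)
The minimum is 52.
One shortest path: 00 → P2 → Q6 → N5 → J3.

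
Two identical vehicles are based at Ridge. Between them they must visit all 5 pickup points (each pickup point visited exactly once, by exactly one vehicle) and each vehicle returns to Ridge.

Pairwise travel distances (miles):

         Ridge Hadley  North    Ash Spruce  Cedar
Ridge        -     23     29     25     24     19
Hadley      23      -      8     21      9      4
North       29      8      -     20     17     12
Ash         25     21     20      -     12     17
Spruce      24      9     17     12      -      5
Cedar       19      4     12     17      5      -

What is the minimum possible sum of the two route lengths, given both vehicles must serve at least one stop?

There are 2^4 − 1 = 15 ways to divide the 5 stops into two non-empty groups. For each, the best each vehicle can do is its own shortest tour through its group:
  {Hadley} + {North, Ash, Spruce, Cedar}: 46 + 83 = 129
  {North} + {Hadley, Ash, Spruce, Cedar}: 58 + 69 = 127
  {Hadley, North} + {Ash, Spruce, Cedar}: 60 + 61 = 121
  {Ash} + {Hadley, North, Spruce, Cedar}: 50 + 70 = 120
  {Hadley, Ash} + {North, Spruce, Cedar}: 69 + 70 = 139
  {North, Ash} + {Hadley, Spruce, Cedar}: 74 + 56 = 130
  … (15 splits in total)
Best: vehicle 1 Ridge → Ash → Ridge = 50; vehicle 2 Ridge → North → Hadley → Spruce → Cedar → Ridge = 70; combined 120.

Minimum combined distance: 120 miles.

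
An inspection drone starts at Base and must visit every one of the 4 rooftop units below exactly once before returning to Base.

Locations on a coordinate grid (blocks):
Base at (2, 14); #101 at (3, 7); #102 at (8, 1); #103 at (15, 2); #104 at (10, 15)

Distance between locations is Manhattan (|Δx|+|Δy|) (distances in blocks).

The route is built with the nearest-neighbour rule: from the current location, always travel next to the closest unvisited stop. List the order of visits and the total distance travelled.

Base → [#101:8 / #104:9 / #102:19 / #103:25] → #101 (8)
#101 → [#102:11 / #104:15 / #103:17] → #102 (11)
#102 → [#103:8 / #104:16] → #103 (8)
#103 → [#104:18] → #104 (18)
Return #104→Base: 9.
Total = 8 + 11 + 8 + 18 + 9 = 54.

Nearest-neighbour total = 54 blocks; route Base → #101 → #102 → #103 → #104 → Base.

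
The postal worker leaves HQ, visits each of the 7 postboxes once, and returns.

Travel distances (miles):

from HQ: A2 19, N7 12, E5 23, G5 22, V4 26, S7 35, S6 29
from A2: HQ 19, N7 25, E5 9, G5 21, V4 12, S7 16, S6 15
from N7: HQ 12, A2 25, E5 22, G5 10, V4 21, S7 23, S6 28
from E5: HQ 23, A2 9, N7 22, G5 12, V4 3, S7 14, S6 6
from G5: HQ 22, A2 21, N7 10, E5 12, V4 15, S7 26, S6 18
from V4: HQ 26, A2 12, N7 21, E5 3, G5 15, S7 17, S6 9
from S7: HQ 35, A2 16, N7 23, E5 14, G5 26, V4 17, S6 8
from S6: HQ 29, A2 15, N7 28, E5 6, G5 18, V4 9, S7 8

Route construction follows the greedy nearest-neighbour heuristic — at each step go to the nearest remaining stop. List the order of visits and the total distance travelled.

89 miles along HQ → N7 → G5 → E5 → V4 → S6 → S7 → A2 → HQ.

At HQ the remaining stops are N7 12, A2 19, G5 22, E5 23, V4 26, S6 29, S7 35; go to N7.
At N7 the remaining stops are G5 10, V4 21, E5 22, S7 23, A2 25, S6 28; go to G5.
At G5 the remaining stops are E5 12, V4 15, S6 18, A2 21, S7 26; go to E5.
At E5 the remaining stops are V4 3, S6 6, A2 9, S7 14; go to V4.
At V4 the remaining stops are S6 9, A2 12, S7 17; go to S6.
At S6 the remaining stops are S7 8, A2 15; go to S7.
At S7 the remaining stops are A2 16; go to A2.
Return A2→HQ: 19.
Total = 12 + 10 + 12 + 3 + 9 + 8 + 16 + 19 = 89.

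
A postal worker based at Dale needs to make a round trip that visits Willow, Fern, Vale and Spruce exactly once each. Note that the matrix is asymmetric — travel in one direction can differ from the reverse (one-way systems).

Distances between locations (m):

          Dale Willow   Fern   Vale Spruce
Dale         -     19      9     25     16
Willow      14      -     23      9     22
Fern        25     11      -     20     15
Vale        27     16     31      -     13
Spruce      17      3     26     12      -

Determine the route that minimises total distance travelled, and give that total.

Dale→Willow→Fern→Vale→Spruce→Dale: 19+23+20+13+17 = 92
Dale→Willow→Fern→Spruce→Vale→Dale: 19+23+15+12+27 = 96
Dale→Willow→Vale→Fern→Spruce→Dale: 19+9+31+15+17 = 91
Dale→Willow→Vale→Spruce→Fern→Dale: 19+9+13+26+25 = 92
Dale→Willow→Spruce→Fern→Vale→Dale: 19+22+26+20+27 = 114
Dale→Willow→Spruce→Vale→Fern→Dale: 19+22+12+31+25 = 109
Dale→Fern→Willow→Vale→Spruce→Dale: 9+11+9+13+17 = 59
Dale→Fern→Willow→Spruce→Vale→Dale: 9+11+22+12+27 = 81
Dale→Fern→Vale→Willow→Spruce→Dale: 9+20+16+22+17 = 84
Dale→Fern→Vale→Spruce→Willow→Dale: 9+20+13+3+14 = 59
Dale→Fern→Spruce→Willow→Vale→Dale: 9+15+3+9+27 = 63
Dale→Fern→Spruce→Vale→Willow→Dale: 9+15+12+16+14 = 66
Dale→Vale→Willow→Fern→Spruce→Dale: 25+16+23+15+17 = 96
Dale→Vale→Willow→Spruce→Fern→Dale: 25+16+22+26+25 = 114
… (10 more)
The minimum is 59.
One optimal route: Dale → Fern → Willow → Vale → Spruce → Dale.

Shortest round trip = 59 m.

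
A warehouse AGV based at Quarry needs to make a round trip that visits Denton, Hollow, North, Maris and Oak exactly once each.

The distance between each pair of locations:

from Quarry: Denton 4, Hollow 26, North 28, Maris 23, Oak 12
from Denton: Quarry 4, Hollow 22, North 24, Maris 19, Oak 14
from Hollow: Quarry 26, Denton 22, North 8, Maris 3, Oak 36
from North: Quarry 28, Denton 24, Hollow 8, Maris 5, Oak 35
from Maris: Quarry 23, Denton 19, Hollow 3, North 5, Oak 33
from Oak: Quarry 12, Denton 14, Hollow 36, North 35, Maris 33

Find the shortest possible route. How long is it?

Shortest round trip = 81.

There are 60 distinct closed tours to check (reversals are equivalent).
Quarry→Denton→Hollow→North→Maris→Oak→Quarry: 4+22+8+5+33+12 = 84
Quarry→Denton→Hollow→North→Oak→Maris→Quarry: 4+22+8+35+33+23 = 125
Quarry→Denton→Hollow→Maris→North→Oak→Quarry: 4+22+3+5+35+12 = 81
Quarry→Denton→Hollow→Maris→Oak→North→Quarry: 4+22+3+33+35+28 = 125
Quarry→Denton→Hollow→Oak→North→Maris→Quarry: 4+22+36+35+5+23 = 125
Quarry→Denton→Hollow→Oak→Maris→North→Quarry: 4+22+36+33+5+28 = 128
Quarry→Denton→North→Hollow→Maris→Oak→Quarry: 4+24+8+3+33+12 = 84
Quarry→Denton→North→Hollow→Oak→Maris→Quarry: 4+24+8+36+33+23 = 128
Quarry→Denton→North→Maris→Hollow→Oak→Quarry: 4+24+5+3+36+12 = 84
Quarry→Denton→North→Maris→Oak→Hollow→Quarry: 4+24+5+33+36+26 = 128
Quarry→Denton→North→Oak→Hollow→Maris→Quarry: 4+24+35+36+3+23 = 125
Quarry→Denton→North→Oak→Maris→Hollow→Quarry: 4+24+35+33+3+26 = 125
Quarry→Denton→Maris→Hollow→North→Oak→Quarry: 4+19+3+8+35+12 = 81
Quarry→Denton→Maris→Hollow→Oak→North→Quarry: 4+19+3+36+35+28 = 125
… (46 more)
The minimum is 81.
One optimal route: Quarry → Denton → Hollow → Maris → North → Oak → Quarry (or its reverse).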